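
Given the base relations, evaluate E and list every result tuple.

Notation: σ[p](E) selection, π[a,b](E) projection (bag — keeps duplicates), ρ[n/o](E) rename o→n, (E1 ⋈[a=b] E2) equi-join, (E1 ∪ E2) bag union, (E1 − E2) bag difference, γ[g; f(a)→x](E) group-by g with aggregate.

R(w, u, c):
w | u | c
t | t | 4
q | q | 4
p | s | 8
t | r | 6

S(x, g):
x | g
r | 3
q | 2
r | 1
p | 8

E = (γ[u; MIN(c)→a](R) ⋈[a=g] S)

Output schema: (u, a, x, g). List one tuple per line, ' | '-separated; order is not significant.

Subexpression sizes:
  R → 4
  γ[u; MIN(c)→a](R) → 4
  S → 4
  (γ[u; MIN(c)→a](R) ⋈[a=g] S) → 1

== RESULT ==
u | a | x | g
s | 8 | p | 8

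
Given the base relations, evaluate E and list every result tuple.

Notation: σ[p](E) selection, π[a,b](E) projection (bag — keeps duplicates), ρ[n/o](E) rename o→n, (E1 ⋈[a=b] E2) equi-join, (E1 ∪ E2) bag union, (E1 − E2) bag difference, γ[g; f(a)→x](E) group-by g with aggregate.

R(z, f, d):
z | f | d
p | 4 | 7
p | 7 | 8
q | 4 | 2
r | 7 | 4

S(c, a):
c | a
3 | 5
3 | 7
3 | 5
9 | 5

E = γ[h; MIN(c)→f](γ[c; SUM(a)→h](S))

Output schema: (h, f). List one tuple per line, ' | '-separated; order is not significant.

Subexpression sizes:
  S → 4
  γ[c; SUM(a)→h](S) → 2
  γ[h; MIN(c)→f](γ[c; SUM(a)→h](S)) → 2

== RESULT ==
h | f
5 | 9
17 | 3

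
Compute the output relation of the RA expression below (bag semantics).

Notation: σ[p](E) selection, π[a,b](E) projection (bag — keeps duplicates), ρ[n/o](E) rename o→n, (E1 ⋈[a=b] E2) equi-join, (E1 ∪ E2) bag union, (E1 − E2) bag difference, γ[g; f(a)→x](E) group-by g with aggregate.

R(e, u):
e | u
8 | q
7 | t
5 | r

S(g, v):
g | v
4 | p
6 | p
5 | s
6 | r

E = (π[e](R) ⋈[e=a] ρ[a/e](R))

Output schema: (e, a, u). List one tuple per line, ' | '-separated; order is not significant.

Subexpression sizes:
  R → 3
  π[e](R) → 3
  R → 3
  ρ[a/e](R) → 3
  (π[e](R) ⋈[e=a] ρ[a/e](R)) → 3

== RESULT ==
e | a | u
5 | 5 | r
7 | 7 | t
8 | 8 | q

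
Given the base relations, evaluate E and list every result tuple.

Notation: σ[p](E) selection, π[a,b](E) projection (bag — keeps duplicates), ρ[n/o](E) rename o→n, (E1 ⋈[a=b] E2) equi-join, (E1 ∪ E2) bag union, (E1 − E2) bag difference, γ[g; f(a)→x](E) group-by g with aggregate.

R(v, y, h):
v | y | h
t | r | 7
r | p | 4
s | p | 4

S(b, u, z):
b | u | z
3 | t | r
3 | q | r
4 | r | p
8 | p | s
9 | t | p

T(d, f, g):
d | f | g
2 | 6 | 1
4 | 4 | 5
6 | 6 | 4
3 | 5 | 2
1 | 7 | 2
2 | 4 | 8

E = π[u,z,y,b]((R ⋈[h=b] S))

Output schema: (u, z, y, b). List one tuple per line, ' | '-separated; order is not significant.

Row counts bottom-up:
  R → 3
  S → 5
  (R ⋈[h=b] S) → 2
  π[u,z,y,b]((R ⋈[h=b] S)) → 2

== RESULT ==
u | z | y | b
r | p | p | 4
r | p | p | 4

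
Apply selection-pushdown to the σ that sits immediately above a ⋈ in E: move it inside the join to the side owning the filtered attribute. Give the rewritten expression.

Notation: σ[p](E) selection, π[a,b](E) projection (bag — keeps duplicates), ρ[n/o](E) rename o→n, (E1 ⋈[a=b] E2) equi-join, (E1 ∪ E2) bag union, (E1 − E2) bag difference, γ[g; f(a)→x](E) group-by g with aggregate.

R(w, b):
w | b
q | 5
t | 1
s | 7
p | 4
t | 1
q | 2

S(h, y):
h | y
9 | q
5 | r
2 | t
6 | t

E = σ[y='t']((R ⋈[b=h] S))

σ filters on y, owned by the right side.
E' = (R ⋈[b=h] σ[y='t'](S))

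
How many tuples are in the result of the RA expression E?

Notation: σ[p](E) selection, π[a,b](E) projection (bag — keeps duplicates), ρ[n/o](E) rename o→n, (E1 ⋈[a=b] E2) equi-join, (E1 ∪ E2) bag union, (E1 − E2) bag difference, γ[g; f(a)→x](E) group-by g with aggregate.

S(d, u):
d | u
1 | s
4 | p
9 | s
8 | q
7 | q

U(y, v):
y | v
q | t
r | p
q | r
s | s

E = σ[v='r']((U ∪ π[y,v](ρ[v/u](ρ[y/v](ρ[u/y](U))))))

Stepwise |·|:
  U → 4
  U → 4
  ρ[u/y](U) → 4
  ρ[y/v](ρ[u/y](U)) → 4
  ρ[v/u](ρ[y/v](ρ[u/y](U))) → 4
  π[y,v](ρ[v/u](ρ[y/v](ρ[u/y](U)))) → 4
  (U ∪ π[y,v](ρ[v/u](ρ[y/v](ρ[u/y](U))))) → 8
  σ[v='r']((U ∪ π[y,v](ρ[v/u](ρ[y/v](ρ[u/y](U)))))) → 2

|E| = 2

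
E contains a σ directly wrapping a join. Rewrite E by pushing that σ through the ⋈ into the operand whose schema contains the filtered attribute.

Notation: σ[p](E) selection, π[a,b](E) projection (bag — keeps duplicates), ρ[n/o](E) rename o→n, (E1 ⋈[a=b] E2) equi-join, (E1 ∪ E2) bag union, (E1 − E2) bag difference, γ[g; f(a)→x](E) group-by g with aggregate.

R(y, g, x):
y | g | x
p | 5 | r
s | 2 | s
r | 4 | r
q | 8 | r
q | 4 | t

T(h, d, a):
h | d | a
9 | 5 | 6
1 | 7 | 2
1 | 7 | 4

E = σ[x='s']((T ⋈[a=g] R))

σ filters on x, owned by the right side.
E' = (T ⋈[a=g] σ[x='s'](R))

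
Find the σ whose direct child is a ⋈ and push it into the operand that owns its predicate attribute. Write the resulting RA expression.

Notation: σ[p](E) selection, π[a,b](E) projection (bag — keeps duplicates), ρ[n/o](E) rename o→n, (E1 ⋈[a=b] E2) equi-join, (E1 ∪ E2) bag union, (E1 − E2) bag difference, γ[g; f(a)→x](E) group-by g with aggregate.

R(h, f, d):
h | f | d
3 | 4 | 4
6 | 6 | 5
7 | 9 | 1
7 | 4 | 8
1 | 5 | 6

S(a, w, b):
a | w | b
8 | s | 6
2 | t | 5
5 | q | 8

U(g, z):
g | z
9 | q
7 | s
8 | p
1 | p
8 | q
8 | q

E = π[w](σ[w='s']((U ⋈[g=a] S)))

σ filters on w, owned by the right side.
E' = π[w]((U ⋈[g=a] σ[w='s'](S)))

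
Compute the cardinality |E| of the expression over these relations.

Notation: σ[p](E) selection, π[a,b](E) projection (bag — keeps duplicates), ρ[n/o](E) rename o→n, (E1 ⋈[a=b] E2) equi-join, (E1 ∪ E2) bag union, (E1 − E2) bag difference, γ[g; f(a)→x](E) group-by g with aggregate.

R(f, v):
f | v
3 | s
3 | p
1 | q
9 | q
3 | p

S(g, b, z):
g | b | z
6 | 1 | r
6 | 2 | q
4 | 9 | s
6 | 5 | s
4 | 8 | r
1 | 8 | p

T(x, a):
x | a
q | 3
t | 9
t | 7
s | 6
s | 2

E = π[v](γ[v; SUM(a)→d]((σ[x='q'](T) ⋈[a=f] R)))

Subexpression sizes:
  T → 5
  σ[x='q'](T) → 1
  R → 5
  (σ[x='q'](T) ⋈[a=f] R) → 3
  γ[v; SUM(a)→d]((σ[x='q'](T) ⋈[a=f] R)) → 2
  π[v](γ[v; SUM(a)→d]((σ[x='q'](T) ⋈[a=f] R))) → 2

|E| = 2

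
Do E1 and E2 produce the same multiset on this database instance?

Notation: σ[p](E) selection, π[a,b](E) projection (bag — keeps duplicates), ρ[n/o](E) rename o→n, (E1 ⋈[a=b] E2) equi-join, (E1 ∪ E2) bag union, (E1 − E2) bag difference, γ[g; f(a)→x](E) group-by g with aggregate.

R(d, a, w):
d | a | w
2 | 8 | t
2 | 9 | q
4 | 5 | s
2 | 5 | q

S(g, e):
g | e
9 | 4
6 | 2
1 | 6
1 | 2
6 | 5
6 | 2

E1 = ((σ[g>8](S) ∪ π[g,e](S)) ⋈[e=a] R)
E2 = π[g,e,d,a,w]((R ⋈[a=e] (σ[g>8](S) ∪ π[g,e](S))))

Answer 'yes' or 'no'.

E1 subexpression sizes:
  S → 6
  σ[g>8](S) → 1
  S → 6
  π[g,e](S) → 6
  (σ[g>8](S) ∪ π[g,e](S)) → 7
  R → 4
  ((σ[g>8](S) ∪ π[g,e](S)) ⋈[e=a] R) → 2
E2 subexpression sizes:
  R → 4
  S → 6
  σ[g>8](S) → 1
  S → 6
  π[g,e](S) → 6
  (σ[g>8](S) ∪ π[g,e](S)) → 7
  (R ⋈[a=e] (σ[g>8](S) ∪ π[g,e](S))) → 2
  π[g,e,d,a,w]((R ⋈[a=e] (σ[g>8](S) ∪ π[g,e](S)))) → 2

E1 and E2 produce the same multiset:
g | e | d | a | w
6 | 5 | 2 | 5 | q
6 | 5 | 4 | 5 | s

yes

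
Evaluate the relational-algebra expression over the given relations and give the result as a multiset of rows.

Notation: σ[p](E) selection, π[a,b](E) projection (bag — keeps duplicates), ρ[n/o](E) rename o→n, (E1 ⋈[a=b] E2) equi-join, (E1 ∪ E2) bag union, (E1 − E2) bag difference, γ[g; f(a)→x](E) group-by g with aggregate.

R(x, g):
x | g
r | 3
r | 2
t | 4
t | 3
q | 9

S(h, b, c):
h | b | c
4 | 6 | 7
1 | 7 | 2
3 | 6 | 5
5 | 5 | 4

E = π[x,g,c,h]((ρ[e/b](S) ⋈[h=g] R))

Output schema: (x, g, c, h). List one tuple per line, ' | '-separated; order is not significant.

Per-node cardinality:
  S → 4
  ρ[e/b](S) → 4
  R → 5
  (ρ[e/b](S) ⋈[h=g] R) → 3
  π[x,g,c,h]((ρ[e/b](S) ⋈[h=g] R)) → 3

== RESULT ==
x | g | c | h
r | 3 | 5 | 3
t | 3 | 5 | 3
t | 4 | 7 | 4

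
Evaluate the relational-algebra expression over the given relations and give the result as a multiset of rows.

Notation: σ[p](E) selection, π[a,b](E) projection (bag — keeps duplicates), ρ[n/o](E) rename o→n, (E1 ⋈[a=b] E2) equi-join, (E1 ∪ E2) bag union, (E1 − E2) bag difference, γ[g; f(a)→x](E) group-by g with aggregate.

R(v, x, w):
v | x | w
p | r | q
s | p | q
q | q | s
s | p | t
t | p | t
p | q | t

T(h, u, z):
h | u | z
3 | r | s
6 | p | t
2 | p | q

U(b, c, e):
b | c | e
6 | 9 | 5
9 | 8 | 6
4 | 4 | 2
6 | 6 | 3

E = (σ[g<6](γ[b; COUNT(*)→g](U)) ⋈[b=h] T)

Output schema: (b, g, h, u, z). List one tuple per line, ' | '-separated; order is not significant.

Stepwise |·|:
  U → 4
  γ[b; COUNT(*)→g](U) → 3
  σ[g<6](γ[b; COUNT(*)→g](U)) → 3
  T → 3
  (σ[g<6](γ[b; COUNT(*)→g](U)) ⋈[b=h] T) → 1

== RESULT ==
b | g | h | u | z
6 | 2 | 6 | p | t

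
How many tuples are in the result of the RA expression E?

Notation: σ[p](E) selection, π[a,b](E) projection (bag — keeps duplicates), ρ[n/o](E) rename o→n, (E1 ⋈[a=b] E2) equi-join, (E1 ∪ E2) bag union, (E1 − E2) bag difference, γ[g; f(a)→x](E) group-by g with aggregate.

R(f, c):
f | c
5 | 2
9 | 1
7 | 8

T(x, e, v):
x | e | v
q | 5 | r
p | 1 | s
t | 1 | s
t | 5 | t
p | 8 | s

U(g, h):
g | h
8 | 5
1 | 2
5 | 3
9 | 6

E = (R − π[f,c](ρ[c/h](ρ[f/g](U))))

Subexpression sizes:
  R → 3
  U → 4
  ρ[f/g](U) → 4
  ρ[c/h](ρ[f/g](U)) → 4
  π[f,c](ρ[c/h](ρ[f/g](U))) → 4
  (R − π[f,c](ρ[c/h](ρ[f/g](U)))) → 3

|E| = 3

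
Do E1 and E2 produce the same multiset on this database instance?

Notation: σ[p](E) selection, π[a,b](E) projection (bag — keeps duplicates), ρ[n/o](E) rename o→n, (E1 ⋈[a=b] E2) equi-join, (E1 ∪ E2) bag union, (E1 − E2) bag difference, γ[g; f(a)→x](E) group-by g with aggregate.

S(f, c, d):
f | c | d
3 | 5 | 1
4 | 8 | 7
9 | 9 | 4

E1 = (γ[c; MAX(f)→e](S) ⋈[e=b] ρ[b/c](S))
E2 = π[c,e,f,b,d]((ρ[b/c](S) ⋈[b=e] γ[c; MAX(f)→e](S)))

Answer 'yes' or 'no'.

E1 per-node cardinality:
  S → 3
  γ[c; MAX(f)→e](S) → 3
  S → 3
  ρ[b/c](S) → 3
  (γ[c; MAX(f)→e](S) ⋈[e=b] ρ[b/c](S)) → 1
E2 per-node cardinality:
  S → 3
  ρ[b/c](S) → 3
  S → 3
  γ[c; MAX(f)→e](S) → 3
  (ρ[b/c](S) ⋈[b=e] γ[c; MAX(f)→e](S)) → 1
  π[c,e,f,b,d]((ρ[b/c](S) ⋈[b=e] γ[c; MAX(f)→e](S))) → 1

E1 and E2 produce the same multiset:
c | e | f | b | d
9 | 9 | 9 | 9 | 4

yes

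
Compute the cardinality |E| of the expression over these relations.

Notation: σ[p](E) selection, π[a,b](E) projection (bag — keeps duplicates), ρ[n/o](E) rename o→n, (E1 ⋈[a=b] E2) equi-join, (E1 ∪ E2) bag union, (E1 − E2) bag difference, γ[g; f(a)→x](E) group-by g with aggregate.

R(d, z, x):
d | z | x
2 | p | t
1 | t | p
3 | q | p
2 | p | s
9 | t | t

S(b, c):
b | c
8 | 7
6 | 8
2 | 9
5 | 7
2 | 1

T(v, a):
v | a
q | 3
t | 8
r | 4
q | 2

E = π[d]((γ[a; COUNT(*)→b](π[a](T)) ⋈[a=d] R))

Stepwise |·|:
  T → 4
  π[a](T) → 4
  γ[a; COUNT(*)→b](π[a](T)) → 4
  R → 5
  (γ[a; COUNT(*)→b](π[a](T)) ⋈[a=d] R) → 3
  π[d]((γ[a; COUNT(*)→b](π[a](T)) ⋈[a=d] R)) → 3

|E| = 3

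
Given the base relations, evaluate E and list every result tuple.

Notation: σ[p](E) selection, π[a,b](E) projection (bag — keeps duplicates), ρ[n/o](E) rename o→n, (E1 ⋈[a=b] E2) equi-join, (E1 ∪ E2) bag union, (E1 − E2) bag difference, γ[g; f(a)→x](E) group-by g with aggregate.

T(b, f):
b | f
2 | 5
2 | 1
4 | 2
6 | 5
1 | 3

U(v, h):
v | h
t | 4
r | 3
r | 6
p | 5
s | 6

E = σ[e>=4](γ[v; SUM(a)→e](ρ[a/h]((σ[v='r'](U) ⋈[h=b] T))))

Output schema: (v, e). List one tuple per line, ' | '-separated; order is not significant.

Stepwise |·|:
  U → 5
  σ[v='r'](U) → 2
  T → 5
  (σ[v='r'](U) ⋈[h=b] T) → 1
  ρ[a/h]((σ[v='r'](U) ⋈[h=b] T)) → 1
  γ[v; SUM(a)→e](ρ[a/h]((σ[v='r'](U) ⋈[h=b] T))) → 1
  σ[e>=4](γ[v; SUM(a)→e](ρ[a/h]((σ[v='r'](U) ⋈[h=b] T)))) → 1

== RESULT ==
v | e
r | 6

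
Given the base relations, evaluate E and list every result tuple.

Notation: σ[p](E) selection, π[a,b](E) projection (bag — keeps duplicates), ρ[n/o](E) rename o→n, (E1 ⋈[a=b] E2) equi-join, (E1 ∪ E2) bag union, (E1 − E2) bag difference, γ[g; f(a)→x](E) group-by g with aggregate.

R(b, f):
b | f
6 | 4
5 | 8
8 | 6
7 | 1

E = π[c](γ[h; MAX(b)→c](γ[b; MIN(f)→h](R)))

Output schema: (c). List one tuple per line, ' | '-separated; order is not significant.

Per-node cardinality:
  R → 4
  γ[b; MIN(f)→h](R) → 4
  γ[h; MAX(b)→c](γ[b; MIN(f)→h](R)) → 4
  π[c](γ[h; MAX(b)→c](γ[b; MIN(f)→h](R))) → 4

== RESULT ==
c
5
6
7
8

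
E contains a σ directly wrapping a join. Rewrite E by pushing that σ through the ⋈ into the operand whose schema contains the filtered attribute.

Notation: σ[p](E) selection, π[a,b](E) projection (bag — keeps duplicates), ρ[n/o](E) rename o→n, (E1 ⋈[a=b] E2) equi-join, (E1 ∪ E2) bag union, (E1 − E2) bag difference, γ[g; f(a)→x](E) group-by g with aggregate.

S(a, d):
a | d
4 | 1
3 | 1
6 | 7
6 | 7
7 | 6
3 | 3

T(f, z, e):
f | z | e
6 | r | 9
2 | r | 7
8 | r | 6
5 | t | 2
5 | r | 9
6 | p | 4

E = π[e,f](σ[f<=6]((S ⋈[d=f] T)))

σ filters on f, owned by the right side.
E' = π[e,f]((S ⋈[d=f] σ[f<=6](T)))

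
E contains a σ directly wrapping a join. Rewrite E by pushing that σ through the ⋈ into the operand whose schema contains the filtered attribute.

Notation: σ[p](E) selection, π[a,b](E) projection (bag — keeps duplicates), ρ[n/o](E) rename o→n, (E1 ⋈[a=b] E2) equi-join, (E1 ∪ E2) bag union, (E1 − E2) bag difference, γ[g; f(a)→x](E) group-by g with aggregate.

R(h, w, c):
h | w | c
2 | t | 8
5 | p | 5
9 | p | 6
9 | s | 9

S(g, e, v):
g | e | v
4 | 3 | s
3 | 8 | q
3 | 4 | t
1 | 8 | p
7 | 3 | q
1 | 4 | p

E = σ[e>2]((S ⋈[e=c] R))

σ filters on e, owned by the left side.
E' = (σ[e>2](S) ⋈[e=c] R)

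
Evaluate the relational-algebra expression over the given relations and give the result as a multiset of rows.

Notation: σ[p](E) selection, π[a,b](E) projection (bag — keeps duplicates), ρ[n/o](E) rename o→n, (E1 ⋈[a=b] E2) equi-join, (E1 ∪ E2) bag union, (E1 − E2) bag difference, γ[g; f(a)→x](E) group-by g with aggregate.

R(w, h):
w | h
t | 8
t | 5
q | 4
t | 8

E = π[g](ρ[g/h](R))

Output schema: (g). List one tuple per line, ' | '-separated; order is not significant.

Row counts bottom-up:
  R → 4
  ρ[g/h](R) → 4
  π[g](ρ[g/h](R)) → 4

== RESULT ==
g
4
5
8
8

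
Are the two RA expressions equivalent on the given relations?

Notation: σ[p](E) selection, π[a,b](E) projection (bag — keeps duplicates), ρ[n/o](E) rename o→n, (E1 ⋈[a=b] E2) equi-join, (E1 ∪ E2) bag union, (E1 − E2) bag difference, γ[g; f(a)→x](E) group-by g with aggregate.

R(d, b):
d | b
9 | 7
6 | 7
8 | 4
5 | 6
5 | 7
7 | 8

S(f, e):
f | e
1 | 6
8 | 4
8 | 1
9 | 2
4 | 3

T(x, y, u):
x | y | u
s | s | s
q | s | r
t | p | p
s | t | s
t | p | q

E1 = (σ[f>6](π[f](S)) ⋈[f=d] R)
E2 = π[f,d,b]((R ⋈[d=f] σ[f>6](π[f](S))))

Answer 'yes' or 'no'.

E1 stepwise |·|:
  S → 5
  π[f](S) → 5
  σ[f>6](π[f](S)) → 3
  R → 6
  (σ[f>6](π[f](S)) ⋈[f=d] R) → 3
E2 stepwise |·|:
  R → 6
  S → 5
  π[f](S) → 5
  σ[f>6](π[f](S)) → 3
  (R ⋈[d=f] σ[f>6](π[f](S))) → 3
  π[f,d,b]((R ⋈[d=f] σ[f>6](π[f](S)))) → 3

E1 and E2 produce the same multiset:
f | d | b
8 | 8 | 4
8 | 8 | 4
9 | 9 | 7

yes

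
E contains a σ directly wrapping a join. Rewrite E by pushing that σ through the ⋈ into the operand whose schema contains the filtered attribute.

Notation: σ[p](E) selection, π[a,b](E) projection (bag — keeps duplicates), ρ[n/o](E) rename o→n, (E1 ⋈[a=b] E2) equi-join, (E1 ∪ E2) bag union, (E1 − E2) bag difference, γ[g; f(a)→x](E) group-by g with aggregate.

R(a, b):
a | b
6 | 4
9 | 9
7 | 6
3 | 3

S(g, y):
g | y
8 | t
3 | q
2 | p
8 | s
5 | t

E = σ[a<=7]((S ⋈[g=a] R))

σ filters on a, owned by the right side.
E' = (S ⋈[g=a] σ[a<=7](R))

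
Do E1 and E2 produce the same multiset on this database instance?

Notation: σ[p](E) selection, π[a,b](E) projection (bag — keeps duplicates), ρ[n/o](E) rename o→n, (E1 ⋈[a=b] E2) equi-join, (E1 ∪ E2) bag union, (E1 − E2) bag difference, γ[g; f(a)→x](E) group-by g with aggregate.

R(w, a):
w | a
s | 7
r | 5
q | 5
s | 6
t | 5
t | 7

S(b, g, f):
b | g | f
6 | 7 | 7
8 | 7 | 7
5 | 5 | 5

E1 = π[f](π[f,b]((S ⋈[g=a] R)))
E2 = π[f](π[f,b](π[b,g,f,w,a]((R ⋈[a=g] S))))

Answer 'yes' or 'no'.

E1 subexpression sizes:
  S → 3
  R → 6
  (S ⋈[g=a] R) → 7
  π[f,b]((S ⋈[g=a] R)) → 7
  π[f](π[f,b]((S ⋈[g=a] R))) → 7
E2 subexpression sizes:
  R → 6
  S → 3
  (R ⋈[a=g] S) → 7
  π[b,g,f,w,a]((R ⋈[a=g] S)) → 7
  π[f,b](π[b,g,f,w,a]((R ⋈[a=g] S))) → 7
  π[f](π[f,b](π[b,g,f,w,a]((R ⋈[a=g] S)))) → 7

E1 and E2 produce the same multiset:
f
5
5
5
7
7
7
7

yes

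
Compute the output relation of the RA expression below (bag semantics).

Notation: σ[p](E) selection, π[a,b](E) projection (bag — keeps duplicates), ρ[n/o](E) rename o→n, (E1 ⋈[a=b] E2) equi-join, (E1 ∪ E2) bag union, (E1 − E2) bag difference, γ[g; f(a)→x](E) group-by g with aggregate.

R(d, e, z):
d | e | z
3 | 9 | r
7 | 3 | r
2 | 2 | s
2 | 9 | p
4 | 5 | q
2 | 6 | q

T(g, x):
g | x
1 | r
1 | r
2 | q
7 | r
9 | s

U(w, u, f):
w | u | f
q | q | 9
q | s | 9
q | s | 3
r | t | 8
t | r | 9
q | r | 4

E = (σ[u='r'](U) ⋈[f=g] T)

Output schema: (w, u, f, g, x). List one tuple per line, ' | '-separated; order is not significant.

Per-node cardinality:
  U → 6
  σ[u='r'](U) → 2
  T → 5
  (σ[u='r'](U) ⋈[f=g] T) → 1

== RESULT ==
w | u | f | g | x
t | r | 9 | 9 | s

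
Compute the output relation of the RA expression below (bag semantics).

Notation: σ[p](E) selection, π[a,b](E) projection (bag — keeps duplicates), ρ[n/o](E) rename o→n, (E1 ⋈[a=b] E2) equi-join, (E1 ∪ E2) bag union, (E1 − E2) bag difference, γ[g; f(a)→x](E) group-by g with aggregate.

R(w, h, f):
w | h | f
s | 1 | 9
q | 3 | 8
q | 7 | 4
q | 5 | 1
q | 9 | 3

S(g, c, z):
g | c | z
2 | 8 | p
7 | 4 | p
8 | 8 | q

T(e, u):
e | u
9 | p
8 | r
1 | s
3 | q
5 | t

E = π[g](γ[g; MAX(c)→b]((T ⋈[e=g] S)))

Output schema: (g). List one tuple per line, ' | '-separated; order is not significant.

Stepwise |·|:
  T → 5
  S → 3
  (T ⋈[e=g] S) → 1
  γ[g; MAX(c)→b]((T ⋈[e=g] S)) → 1
  π[g](γ[g; MAX(c)→b]((T ⋈[e=g] S))) → 1

== RESULT ==
g
8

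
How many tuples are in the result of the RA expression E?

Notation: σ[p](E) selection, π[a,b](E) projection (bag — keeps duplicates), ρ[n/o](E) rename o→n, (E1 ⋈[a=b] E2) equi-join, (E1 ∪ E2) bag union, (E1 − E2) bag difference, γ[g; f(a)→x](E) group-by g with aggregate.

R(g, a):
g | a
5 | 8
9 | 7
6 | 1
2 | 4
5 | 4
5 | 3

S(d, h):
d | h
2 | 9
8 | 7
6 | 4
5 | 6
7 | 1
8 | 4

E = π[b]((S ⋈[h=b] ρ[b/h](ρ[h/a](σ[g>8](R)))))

Per-node cardinality:
  S → 6
  R → 6
  σ[g>8](R) → 1
  ρ[h/a](σ[g>8](R)) → 1
  ρ[b/h](ρ[h/a](σ[g>8](R))) → 1
  (S ⋈[h=b] ρ[b/h](ρ[h/a](σ[g>8](R)))) → 1
  π[b]((S ⋈[h=b] ρ[b/h](ρ[h/a](σ[g>8](R))))) → 1

|E| = 1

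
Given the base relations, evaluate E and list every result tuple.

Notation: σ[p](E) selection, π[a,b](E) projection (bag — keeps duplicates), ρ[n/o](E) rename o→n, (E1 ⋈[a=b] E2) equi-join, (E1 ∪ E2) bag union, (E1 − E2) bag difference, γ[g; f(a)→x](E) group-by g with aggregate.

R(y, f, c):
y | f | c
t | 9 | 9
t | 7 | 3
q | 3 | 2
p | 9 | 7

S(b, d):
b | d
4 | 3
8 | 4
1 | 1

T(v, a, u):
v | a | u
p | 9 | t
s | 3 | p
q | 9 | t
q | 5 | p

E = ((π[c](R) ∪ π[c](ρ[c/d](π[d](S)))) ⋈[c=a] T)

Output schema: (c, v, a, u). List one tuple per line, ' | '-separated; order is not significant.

Subexpression sizes:
  R → 4
  π[c](R) → 4
  S → 3
  π[d](S) → 3
  ρ[c/d](π[d](S)) → 3
  π[c](ρ[c/d](π[d](S))) → 3
  (π[c](R) ∪ π[c](ρ[c/d](π[d](S)))) → 7
  T → 4
  ((π[c](R) ∪ π[c](ρ[c/d](π[d](S)))) ⋈[c=a] T) → 4

== RESULT ==
c | v | a | u
3 | s | 3 | p
3 | s | 3 | p
9 | p | 9 | t
9 | q | 9 | t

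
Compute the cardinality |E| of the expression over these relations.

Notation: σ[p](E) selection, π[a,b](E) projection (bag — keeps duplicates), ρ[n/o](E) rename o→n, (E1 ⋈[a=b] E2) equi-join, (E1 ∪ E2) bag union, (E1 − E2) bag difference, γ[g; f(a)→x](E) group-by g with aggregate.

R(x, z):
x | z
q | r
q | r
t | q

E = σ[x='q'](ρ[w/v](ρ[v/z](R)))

Stepwise |·|:
  R → 3
  ρ[v/z](R) → 3
  ρ[w/v](ρ[v/z](R)) → 3
  σ[x='q'](ρ[w/v](ρ[v/z](R))) → 2

|E| = 2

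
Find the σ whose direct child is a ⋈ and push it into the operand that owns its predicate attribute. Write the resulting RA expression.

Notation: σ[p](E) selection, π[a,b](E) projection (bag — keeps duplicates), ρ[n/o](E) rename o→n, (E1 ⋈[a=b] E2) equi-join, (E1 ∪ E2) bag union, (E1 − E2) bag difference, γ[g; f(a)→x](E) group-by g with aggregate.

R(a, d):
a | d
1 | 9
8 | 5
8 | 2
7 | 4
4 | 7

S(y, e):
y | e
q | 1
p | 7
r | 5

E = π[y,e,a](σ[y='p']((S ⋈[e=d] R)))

σ filters on y, owned by the left side.
E' = π[y,e,a]((σ[y='p'](S) ⋈[e=d] R))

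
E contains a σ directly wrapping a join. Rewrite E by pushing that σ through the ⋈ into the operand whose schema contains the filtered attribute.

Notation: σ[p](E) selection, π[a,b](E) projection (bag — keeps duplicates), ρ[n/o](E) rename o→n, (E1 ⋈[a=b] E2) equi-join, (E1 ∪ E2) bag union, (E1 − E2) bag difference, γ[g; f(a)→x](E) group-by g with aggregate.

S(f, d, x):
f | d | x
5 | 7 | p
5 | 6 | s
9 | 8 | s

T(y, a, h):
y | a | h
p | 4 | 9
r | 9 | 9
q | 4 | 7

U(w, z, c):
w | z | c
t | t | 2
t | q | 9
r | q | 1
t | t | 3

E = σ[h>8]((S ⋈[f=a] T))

σ filters on h, owned by the right side.
E' = (S ⋈[f=a] σ[h>8](T))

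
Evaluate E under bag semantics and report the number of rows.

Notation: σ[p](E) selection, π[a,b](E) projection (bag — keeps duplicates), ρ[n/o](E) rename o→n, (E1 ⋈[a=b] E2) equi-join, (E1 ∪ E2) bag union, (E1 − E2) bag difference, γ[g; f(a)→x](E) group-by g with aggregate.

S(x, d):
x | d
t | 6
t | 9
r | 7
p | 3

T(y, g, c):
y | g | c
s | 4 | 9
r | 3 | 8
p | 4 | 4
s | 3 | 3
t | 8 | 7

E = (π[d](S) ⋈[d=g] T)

Row counts bottom-up:
  S → 4
  π[d](S) → 4
  T → 5
  (π[d](S) ⋈[d=g] T) → 2

|E| = 2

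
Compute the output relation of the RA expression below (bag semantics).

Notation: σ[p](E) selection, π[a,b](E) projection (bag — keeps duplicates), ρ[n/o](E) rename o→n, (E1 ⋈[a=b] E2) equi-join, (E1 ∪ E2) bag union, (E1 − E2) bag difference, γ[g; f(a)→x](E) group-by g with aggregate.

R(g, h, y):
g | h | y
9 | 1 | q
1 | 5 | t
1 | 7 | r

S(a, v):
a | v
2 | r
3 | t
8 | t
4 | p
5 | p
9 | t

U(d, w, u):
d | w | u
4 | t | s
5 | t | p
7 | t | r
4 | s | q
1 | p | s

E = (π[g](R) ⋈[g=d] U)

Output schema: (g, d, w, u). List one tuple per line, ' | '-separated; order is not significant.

Subexpression sizes:
  R → 3
  π[g](R) → 3
  U → 5
  (π[g](R) ⋈[g=d] U) → 2

== RESULT ==
g | d | w | u
1 | 1 | p | s
1 | 1 | p | s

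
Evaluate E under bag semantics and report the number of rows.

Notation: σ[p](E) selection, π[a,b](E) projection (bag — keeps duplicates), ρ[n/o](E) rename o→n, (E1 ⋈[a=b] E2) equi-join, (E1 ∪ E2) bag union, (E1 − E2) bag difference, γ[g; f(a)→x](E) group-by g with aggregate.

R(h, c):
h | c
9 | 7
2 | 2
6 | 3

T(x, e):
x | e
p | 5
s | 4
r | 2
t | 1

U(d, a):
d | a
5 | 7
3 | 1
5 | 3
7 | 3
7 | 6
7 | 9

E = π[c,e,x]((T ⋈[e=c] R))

Row counts bottom-up:
  T → 4
  R → 3
  (T ⋈[e=c] R) → 1
  π[c,e,x]((T ⋈[e=c] R)) → 1

|E| = 1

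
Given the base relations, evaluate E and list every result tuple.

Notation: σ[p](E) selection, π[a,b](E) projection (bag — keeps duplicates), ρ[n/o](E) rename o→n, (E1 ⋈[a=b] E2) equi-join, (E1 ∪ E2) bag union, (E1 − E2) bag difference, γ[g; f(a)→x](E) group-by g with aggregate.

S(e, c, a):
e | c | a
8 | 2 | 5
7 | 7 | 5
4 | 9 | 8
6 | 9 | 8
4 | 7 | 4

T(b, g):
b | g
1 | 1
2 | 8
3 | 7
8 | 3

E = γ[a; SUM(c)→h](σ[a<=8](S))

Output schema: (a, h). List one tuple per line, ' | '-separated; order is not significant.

Per-node cardinality:
  S → 5
  σ[a<=8](S) → 5
  γ[a; SUM(c)→h](σ[a<=8](S)) → 3

== RESULT ==
a | h
4 | 7
5 | 9
8 | 18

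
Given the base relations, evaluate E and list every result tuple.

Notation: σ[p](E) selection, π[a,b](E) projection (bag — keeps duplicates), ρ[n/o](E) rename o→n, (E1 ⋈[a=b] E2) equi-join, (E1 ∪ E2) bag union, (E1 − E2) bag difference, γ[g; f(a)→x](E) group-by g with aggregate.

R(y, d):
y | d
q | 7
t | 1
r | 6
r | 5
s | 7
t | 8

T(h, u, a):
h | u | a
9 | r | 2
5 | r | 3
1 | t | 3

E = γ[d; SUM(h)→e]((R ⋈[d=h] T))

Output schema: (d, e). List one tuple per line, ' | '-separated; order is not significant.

Per-node cardinality:
  R → 6
  T → 3
  (R ⋈[d=h] T) → 2
  γ[d; SUM(h)→e]((R ⋈[d=h] T)) → 2

== RESULT ==
d | e
1 | 1
5 | 5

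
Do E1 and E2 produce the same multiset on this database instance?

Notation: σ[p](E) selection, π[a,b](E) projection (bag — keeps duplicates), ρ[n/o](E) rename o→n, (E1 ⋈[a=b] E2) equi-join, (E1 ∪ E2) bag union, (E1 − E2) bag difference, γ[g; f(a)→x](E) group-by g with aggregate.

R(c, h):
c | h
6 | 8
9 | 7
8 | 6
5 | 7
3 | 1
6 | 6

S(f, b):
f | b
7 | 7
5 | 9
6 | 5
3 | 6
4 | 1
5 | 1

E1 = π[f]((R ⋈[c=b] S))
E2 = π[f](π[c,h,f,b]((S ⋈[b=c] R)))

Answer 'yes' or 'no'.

E1 stepwise |·|:
  R → 6
  S → 6
  (R ⋈[c=b] S) → 4
  π[f]((R ⋈[c=b] S)) → 4
E2 stepwise |·|:
  S → 6
  R → 6
  (S ⋈[b=c] R) → 4
  π[c,h,f,b]((S ⋈[b=c] R)) → 4
  π[f](π[c,h,f,b]((S ⋈[b=c] R))) → 4

E1 and E2 produce the same multiset:
f
3
3
5
6

yes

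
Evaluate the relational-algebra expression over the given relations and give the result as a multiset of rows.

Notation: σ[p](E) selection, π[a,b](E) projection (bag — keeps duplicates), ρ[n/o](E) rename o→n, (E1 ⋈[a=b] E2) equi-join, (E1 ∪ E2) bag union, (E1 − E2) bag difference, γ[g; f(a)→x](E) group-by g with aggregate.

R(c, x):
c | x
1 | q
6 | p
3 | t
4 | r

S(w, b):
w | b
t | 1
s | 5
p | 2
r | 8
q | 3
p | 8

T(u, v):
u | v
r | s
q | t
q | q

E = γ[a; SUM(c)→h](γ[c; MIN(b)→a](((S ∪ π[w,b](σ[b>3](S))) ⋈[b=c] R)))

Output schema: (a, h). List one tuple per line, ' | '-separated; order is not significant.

Row counts bottom-up:
  S → 6
  S → 6
  σ[b>3](S) → 3
  π[w,b](σ[b>3](S)) → 3
  (S ∪ π[w,b](σ[b>3](S))) → 9
  R → 4
  ((S ∪ π[w,b](σ[b>3](S))) ⋈[b=c] R) → 2
  γ[c; MIN(b)→a](((S ∪ π[w,b](σ[b>3](S))) ⋈[b=c] R)) → 2
  γ[a; SUM(c)→h](γ[c; MIN(b)→a](((S ∪ π[w,b](σ[b>3](S))) ⋈[b=c] R))) → 2

== RESULT ==
a | h
1 | 1
3 | 3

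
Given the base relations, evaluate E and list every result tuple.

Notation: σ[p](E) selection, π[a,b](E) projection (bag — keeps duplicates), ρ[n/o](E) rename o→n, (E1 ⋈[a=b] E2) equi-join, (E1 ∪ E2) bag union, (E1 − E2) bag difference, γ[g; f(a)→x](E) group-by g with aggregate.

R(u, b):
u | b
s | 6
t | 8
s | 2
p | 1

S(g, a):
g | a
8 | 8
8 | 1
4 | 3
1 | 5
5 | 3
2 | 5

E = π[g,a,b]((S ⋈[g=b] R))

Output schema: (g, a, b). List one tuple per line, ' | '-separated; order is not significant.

Stepwise |·|:
  S → 6
  R → 4
  (S ⋈[g=b] R) → 4
  π[g,a,b]((S ⋈[g=b] R)) → 4

== RESULT ==
g | a | b
1 | 5 | 1
2 | 5 | 2
8 | 1 | 8
8 | 8 | 8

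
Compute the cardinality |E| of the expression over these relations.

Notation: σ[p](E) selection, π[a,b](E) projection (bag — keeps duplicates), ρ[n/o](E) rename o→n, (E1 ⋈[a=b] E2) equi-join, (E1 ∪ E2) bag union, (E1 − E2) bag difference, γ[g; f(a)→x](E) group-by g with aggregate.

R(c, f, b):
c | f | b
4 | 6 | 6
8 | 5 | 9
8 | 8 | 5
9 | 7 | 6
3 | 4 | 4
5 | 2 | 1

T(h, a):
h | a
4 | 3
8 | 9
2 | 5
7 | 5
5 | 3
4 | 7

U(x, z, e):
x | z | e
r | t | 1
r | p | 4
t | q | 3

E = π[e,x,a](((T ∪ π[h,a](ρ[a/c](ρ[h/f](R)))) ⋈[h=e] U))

Stepwise |·|:
  T → 6
  R → 6
  ρ[h/f](R) → 6
  ρ[a/c](ρ[h/f](R)) → 6
  π[h,a](ρ[a/c](ρ[h/f](R))) → 6
  (T ∪ π[h,a](ρ[a/c](ρ[h/f](R)))) → 12
  U → 3
  ((T ∪ π[h,a](ρ[a/c](ρ[h/f](R)))) ⋈[h=e] U) → 3
  π[e,x,a](((T ∪ π[h,a](ρ[a/c](ρ[h/f](R)))) ⋈[h=e] U)) → 3

|E| = 3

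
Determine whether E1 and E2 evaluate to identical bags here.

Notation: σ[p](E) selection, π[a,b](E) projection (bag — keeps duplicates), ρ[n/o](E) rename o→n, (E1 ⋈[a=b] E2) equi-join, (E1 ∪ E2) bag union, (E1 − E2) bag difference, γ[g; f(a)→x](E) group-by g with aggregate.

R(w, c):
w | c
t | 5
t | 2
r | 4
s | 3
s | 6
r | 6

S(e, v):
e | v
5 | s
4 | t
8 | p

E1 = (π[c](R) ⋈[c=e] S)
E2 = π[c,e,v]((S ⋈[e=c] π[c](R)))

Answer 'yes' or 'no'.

E1 stepwise |·|:
  R → 6
  π[c](R) → 6
  S → 3
  (π[c](R) ⋈[c=e] S) → 2
E2 stepwise |·|:
  S → 3
  R → 6
  π[c](R) → 6
  (S ⋈[e=c] π[c](R)) → 2
  π[c,e,v]((S ⋈[e=c] π[c](R))) → 2

E1 and E2 produce the same multiset:
c | e | v
4 | 4 | t
5 | 5 | s

yes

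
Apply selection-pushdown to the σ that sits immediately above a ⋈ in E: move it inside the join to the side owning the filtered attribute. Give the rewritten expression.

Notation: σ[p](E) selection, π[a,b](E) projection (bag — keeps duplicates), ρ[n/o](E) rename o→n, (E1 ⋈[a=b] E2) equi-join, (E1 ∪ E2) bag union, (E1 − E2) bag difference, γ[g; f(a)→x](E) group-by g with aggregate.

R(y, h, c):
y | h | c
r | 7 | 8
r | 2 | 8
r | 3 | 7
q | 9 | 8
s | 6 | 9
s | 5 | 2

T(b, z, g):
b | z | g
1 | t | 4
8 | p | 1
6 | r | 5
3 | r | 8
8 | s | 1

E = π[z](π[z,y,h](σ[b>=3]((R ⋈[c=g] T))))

σ filters on b, owned by the right side.
E' = π[z](π[z,y,h]((R ⋈[c=g] σ[b>=3](T))))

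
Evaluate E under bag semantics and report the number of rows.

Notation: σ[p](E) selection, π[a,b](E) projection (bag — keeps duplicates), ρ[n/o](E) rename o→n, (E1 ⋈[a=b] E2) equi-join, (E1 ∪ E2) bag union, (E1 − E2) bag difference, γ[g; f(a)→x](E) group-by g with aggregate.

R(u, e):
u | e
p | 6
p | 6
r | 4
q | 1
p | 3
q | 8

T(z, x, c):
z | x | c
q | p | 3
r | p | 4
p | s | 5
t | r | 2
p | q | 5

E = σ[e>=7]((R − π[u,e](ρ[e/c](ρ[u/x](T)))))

Subexpression sizes:
  R → 6
  T → 5
  ρ[u/x](T) → 5
  ρ[e/c](ρ[u/x](T)) → 5
  π[u,e](ρ[e/c](ρ[u/x](T))) → 5
  (R − π[u,e](ρ[e/c](ρ[u/x](T)))) → 5
  σ[e>=7]((R − π[u,e](ρ[e/c](ρ[u/x](T))))) → 1

|E| = 1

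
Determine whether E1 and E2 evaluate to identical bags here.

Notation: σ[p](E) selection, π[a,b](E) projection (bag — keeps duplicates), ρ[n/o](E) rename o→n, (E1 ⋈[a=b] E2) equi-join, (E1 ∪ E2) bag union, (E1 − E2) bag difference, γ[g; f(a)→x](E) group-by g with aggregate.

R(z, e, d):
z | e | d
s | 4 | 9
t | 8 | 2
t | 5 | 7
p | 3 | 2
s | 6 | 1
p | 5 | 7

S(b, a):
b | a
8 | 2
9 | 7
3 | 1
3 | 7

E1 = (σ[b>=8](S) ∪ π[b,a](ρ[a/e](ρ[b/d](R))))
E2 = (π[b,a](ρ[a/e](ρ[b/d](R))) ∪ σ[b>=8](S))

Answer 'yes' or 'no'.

E1 stepwise |·|:
  S → 4
  σ[b>=8](S) → 2
  R → 6
  ρ[b/d](R) → 6
  ρ[a/e](ρ[b/d](R)) → 6
  π[b,a](ρ[a/e](ρ[b/d](R))) → 6
  (σ[b>=8](S) ∪ π[b,a](ρ[a/e](ρ[b/d](R)))) → 8
E2 stepwise |·|:
  R → 6
  ρ[b/d](R) → 6
  ρ[a/e](ρ[b/d](R)) → 6
  π[b,a](ρ[a/e](ρ[b/d](R))) → 6
  S → 4
  σ[b>=8](S) → 2
  (π[b,a](ρ[a/e](ρ[b/d](R))) ∪ σ[b>=8](S)) → 8

E1 and E2 produce the same multiset:
b | a
1 | 6
2 | 3
2 | 8
7 | 5
7 | 5
8 | 2
9 | 4
9 | 7

yes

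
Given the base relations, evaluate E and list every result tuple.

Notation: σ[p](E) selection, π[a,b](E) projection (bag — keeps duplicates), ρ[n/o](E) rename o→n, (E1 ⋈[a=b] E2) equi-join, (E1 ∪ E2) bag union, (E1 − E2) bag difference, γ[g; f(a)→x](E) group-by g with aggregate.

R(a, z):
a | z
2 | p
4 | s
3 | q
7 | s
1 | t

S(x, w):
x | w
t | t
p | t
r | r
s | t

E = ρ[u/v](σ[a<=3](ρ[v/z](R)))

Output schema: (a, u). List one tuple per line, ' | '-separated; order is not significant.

Row counts bottom-up:
  R → 5
  ρ[v/z](R) → 5
  σ[a<=3](ρ[v/z](R)) → 3
  ρ[u/v](σ[a<=3](ρ[v/z](R))) → 3

== RESULT ==
a | u
1 | t
2 | p
3 | q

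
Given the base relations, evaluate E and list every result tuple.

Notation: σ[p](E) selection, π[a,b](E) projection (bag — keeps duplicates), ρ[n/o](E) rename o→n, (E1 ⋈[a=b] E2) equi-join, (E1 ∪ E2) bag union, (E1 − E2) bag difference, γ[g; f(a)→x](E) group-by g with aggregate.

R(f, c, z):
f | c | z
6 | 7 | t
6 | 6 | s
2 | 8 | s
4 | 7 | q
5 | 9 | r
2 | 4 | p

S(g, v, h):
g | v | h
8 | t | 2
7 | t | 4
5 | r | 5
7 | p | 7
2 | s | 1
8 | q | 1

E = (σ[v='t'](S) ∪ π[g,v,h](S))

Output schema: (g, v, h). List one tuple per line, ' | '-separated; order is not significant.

Row counts bottom-up:
  S → 6
  σ[v='t'](S) → 2
  S → 6
  π[g,v,h](S) → 6
  (σ[v='t'](S) ∪ π[g,v,h](S)) → 8

== RESULT ==
g | v | h
2 | s | 1
5 | r | 5
7 | p | 7
7 | t | 4
7 | t | 4
8 | q | 1
8 | t | 2
8 | t | 2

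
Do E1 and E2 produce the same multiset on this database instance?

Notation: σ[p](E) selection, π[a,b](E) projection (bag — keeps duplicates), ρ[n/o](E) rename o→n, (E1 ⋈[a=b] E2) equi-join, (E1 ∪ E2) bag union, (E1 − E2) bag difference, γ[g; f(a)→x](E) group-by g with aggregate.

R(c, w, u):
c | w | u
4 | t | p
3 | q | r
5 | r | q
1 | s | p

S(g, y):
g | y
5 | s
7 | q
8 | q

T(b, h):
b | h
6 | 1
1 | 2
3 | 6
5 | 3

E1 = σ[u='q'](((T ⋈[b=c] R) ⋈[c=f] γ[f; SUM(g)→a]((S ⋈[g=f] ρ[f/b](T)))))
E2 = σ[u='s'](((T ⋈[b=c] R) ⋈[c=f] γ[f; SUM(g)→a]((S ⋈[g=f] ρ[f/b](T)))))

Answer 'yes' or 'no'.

E1 subexpression sizes:
  T → 4
  R → 4
  (T ⋈[b=c] R) → 3
  S → 3
  T → 4
  ρ[f/b](T) → 4
  (S ⋈[g=f] ρ[f/b](T)) → 1
  γ[f; SUM(g)→a]((S ⋈[g=f] ρ[f/b](T))) → 1
  ((T ⋈[b=c] R) ⋈[c=f] γ[f; SUM(g)→a]((S ⋈[g=f] ρ[f/b](T)))) → 1
  σ[u='q'](((T ⋈[b=c] R) ⋈[c=f] γ[f; SUM(g)→a]((S ⋈[g=f] ρ[f/b](T))))) → 1
E2 subexpression sizes:
  T → 4
  R → 4
  (T ⋈[b=c] R) → 3
  S → 3
  T → 4
  ρ[f/b](T) → 4
  (S ⋈[g=f] ρ[f/b](T)) → 1
  γ[f; SUM(g)→a]((S ⋈[g=f] ρ[f/b](T))) → 1
  ((T ⋈[b=c] R) ⋈[c=f] γ[f; SUM(g)→a]((S ⋈[g=f] ρ[f/b](T)))) → 1
  σ[u='s'](((T ⋈[b=c] R) ⋈[c=f] γ[f; SUM(g)→a]((S ⋈[g=f] ρ[f/b](T))))) → 0

E1 result:
b | h | c | w | u | f | a
5 | 3 | 5 | r | q | 5 | 5
E2 result:
b | h | c | w | u | f | a
(0 rows)
Witness: (5, 3, 5, 'r', 'q', 5, 5) appears 1× in E1 but 0× in E2.

no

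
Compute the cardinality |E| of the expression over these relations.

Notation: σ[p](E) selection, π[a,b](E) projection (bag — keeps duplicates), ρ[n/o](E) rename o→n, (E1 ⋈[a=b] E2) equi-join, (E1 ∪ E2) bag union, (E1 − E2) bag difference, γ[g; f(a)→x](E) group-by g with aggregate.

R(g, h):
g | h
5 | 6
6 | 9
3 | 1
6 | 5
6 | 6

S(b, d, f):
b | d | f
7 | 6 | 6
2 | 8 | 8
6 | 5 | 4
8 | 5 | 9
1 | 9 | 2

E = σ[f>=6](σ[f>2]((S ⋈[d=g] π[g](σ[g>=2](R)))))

Per-node cardinality:
  S → 5
  R → 5
  σ[g>=2](R) → 5
  π[g](σ[g>=2](R)) → 5
  (S ⋈[d=g] π[g](σ[g>=2](R))) → 5
  σ[f>2]((S ⋈[d=g] π[g](σ[g>=2](R)))) → 5
  σ[f>=6](σ[f>2]((S ⋈[d=g] π[g](σ[g>=2](R))))) → 4

|E| = 4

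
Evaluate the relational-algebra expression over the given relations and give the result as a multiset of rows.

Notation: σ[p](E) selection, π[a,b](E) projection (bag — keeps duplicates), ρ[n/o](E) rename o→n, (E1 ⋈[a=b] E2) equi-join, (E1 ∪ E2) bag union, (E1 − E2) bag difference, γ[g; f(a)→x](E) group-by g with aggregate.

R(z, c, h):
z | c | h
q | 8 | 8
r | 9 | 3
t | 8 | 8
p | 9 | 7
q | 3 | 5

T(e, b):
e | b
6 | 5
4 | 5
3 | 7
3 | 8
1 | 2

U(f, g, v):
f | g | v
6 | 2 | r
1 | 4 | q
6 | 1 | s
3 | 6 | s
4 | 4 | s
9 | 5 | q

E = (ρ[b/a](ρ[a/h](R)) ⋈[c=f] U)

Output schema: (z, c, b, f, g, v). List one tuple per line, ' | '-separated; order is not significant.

Stepwise |·|:
  R → 5
  ρ[a/h](R) → 5
  ρ[b/a](ρ[a/h](R)) → 5
  U → 6
  (ρ[b/a](ρ[a/h](R)) ⋈[c=f] U) → 3

== RESULT ==
z | c | b | f | g | v
p | 9 | 7 | 9 | 5 | q
q | 3 | 5 | 3 | 6 | s
r | 9 | 3 | 9 | 5 | q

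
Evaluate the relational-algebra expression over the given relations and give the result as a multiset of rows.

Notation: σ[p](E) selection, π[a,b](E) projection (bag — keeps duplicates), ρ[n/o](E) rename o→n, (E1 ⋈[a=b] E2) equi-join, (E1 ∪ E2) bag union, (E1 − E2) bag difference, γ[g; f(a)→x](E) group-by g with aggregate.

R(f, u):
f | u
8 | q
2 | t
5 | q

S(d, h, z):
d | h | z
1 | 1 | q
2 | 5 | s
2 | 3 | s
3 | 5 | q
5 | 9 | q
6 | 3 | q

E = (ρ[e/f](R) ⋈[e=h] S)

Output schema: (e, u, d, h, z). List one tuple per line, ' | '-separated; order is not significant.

Subexpression sizes:
  R → 3
  ρ[e/f](R) → 3
  S → 6
  (ρ[e/f](R) ⋈[e=h] S) → 2

== RESULT ==
e | u | d | h | z
5 | q | 2 | 5 | s
5 | q | 3 | 5 | q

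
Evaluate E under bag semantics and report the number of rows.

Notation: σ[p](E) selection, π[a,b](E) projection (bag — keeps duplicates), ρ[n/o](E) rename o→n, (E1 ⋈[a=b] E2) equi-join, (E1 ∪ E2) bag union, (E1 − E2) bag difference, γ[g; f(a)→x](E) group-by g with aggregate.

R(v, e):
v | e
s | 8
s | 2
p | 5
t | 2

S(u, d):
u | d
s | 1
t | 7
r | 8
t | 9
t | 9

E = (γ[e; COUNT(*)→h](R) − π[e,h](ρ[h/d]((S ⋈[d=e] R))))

Row counts bottom-up:
  R → 4
  γ[e; COUNT(*)→h](R) → 3
  S → 5
  R → 4
  (S ⋈[d=e] R) → 1
  ρ[h/d]((S ⋈[d=e] R)) → 1
  π[e,h](ρ[h/d]((S ⋈[d=e] R))) → 1
  (γ[e; COUNT(*)→h](R) − π[e,h](ρ[h/d]((S ⋈[d=e] R)))) → 3

|E| = 3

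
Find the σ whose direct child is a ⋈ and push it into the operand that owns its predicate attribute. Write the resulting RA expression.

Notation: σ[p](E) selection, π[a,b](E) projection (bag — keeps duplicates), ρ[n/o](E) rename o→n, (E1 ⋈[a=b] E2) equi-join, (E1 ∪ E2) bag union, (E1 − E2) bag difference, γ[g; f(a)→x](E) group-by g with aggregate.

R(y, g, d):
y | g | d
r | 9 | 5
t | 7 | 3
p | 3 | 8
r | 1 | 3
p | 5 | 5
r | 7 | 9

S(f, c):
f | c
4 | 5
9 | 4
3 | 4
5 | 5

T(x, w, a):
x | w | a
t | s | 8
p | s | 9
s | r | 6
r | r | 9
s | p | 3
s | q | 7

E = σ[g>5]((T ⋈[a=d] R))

σ filters on g, owned by the right side.
E' = (T ⋈[a=d] σ[g>5](R))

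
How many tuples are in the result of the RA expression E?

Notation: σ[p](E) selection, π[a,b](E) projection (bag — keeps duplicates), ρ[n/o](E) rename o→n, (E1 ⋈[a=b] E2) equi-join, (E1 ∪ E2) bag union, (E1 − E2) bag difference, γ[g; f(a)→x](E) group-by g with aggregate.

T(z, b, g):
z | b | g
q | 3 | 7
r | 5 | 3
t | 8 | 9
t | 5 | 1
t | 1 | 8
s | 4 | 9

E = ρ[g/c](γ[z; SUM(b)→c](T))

Stepwise |·|:
  T → 6
  γ[z; SUM(b)→c](T) → 4
  ρ[g/c](γ[z; SUM(b)→c](T)) → 4

|E| = 4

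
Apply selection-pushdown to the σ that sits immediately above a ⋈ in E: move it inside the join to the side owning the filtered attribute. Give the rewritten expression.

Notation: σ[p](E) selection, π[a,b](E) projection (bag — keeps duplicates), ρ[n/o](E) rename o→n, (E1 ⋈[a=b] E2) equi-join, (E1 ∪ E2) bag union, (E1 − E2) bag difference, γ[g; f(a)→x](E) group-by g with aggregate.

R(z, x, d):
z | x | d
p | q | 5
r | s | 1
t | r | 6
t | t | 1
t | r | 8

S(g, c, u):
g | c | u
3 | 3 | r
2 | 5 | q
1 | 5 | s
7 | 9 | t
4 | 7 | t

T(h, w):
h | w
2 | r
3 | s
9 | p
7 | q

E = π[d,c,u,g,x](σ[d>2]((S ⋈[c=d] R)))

σ filters on d, owned by the right side.
E' = π[d,c,u,g,x]((S ⋈[c=d] σ[d>2](R)))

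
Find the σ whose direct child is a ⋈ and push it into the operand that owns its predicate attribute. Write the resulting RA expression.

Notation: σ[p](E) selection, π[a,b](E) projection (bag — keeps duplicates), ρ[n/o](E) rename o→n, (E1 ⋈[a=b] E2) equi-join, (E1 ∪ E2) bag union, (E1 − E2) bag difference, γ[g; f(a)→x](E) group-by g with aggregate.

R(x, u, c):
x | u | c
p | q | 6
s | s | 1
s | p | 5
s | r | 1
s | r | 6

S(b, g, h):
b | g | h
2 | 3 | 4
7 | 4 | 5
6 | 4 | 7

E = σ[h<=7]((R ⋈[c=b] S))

σ filters on h, owned by the right side.
E' = (R ⋈[c=b] σ[h<=7](S))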